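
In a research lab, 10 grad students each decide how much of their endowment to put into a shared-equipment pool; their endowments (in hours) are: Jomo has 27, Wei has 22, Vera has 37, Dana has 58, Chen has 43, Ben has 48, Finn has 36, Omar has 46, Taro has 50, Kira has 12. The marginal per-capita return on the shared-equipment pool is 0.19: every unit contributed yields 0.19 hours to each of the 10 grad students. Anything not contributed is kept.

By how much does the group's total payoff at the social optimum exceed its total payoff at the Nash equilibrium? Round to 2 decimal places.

341.10 hours

The private return per contributed unit is 0.19 < 1 for everyone, so the Nash equilibrium is zero contribution and the group total is Σ E_j = 27 + 22 + 37 + 58 + 43 + 48 + 36 + 46 + 50 + 12 = 379.
Each contributed unit returns 1.900 to the group, so the social optimum is full contribution by everyone: group total = 1.900 × 379 = 720.10.
Efficiency loss = (1.900 − 1) × 379 = 341.10.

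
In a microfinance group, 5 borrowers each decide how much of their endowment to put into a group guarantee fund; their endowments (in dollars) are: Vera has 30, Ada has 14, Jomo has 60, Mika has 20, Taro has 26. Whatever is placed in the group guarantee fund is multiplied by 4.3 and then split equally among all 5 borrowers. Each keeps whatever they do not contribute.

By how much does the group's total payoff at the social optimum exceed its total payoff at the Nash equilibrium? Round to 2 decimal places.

495.00 dollars

The private return per contributed unit is 4.3/5 = 0.8600 < 1 for every player regardless of endowment, so the Nash equilibrium is zero contribution and the group total is Σ E_j = 30 + 14 + 60 + 20 + 26 = 150.
Each contributed unit returns 4.300 to the group, so the social optimum is full contribution by everyone: group total = 4.300 × 150 = 645.00.
Efficiency loss = (4.300 − 1) × 150 = 495.00.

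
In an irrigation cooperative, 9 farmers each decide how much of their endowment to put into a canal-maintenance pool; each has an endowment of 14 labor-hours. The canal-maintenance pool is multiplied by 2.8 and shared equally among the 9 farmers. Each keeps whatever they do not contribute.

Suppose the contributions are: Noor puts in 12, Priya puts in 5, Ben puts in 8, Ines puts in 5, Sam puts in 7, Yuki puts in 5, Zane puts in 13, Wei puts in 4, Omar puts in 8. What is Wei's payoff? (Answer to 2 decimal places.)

30.84 labor-hours

Total contributed: 12 + 5 + 8 + 5 + 7 + 5 + 13 + 4 + 8 = 67.
Each receives 2.8 × 67 / 9 = 20.84 from the canal-maintenance pool.
Wei keeps 14 − 4 = 10, so Wei's payoff is 10 + 20.84 = 30.84.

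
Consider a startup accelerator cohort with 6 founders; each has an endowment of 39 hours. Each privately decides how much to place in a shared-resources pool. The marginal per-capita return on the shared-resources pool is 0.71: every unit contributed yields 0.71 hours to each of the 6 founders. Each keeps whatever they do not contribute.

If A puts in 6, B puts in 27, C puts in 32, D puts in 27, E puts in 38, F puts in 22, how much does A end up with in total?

140.92 hours

Total contributed: 6 + 27 + 32 + 27 + 38 + 22 = 152.
Each receives 0.71 × 152 = 107.92 from the shared-resources pool.
A keeps 39 − 6 = 33, so A's payoff is 33 + 107.92 = 140.92.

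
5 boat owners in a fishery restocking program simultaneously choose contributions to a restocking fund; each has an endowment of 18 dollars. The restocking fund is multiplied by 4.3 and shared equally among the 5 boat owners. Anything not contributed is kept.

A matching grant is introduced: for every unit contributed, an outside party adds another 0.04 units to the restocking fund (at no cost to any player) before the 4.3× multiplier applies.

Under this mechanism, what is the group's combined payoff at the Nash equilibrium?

With the mechanism, a contributed unit returns 4.3 × 1.04 / 5 = 0.8944 per unit of net cost — still below 1 — so contributing 0 remains dominant for every player.
At the Nash equilibrium no one contributes; group total payoff = 5 × 18 = 90.

90.00 dollars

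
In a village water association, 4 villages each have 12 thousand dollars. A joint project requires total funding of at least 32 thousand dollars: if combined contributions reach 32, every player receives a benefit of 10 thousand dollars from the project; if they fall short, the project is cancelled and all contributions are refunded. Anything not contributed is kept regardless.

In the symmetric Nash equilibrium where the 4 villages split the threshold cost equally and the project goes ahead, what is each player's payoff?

Equal share of the threshold: 32/4 = 8.
At this profile no one gains by cutting their contribution: any cut drops the total below 32, the project is cancelled, contributions are refunded, and the deviator ends with 12, which is less than 12 − 8 + 10 = 14. Contributing more than 8 just wastes the excess. So contributing exactly 8 is a best response.
Each player's payoff: 12 − 8 + 10 = 14.

14 thousand dollars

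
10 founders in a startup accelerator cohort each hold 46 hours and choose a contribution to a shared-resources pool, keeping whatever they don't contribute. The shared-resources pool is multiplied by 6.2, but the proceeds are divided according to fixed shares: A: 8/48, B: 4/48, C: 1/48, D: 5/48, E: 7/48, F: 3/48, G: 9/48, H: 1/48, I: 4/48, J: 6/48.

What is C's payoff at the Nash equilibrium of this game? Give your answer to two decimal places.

57.88 hours

For player j, contributing a unit is worthwhile iff 6.2 × (j's share) ≥ 1, i.e. iff j's share is at least 0.1613.
The shares above 0.1613 belong to A and G, contributing 46 each; the remaining 8 contribute 0. Total contributed: 92.
C keeps 46 and receives 6.2 × 92 × 1/48 = 11.88 from the shared-resources pool, for a payoff of 57.88.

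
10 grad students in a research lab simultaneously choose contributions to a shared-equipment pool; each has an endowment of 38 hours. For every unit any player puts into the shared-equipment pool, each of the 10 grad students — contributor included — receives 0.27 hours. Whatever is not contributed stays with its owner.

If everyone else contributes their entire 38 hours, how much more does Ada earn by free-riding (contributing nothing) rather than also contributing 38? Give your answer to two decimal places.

27.74 hours

Switching from a contribution of 38 to 0 lets Ada keep an extra 38 hours, but lowers the shared-equipment pool by 38, which costs Ada their own share of that drop: 0.27 × 38 = 10.26.
Net gain = 38 − 10.26 = 27.74. The private return per contributed unit (0.27) is below 1, so free-riding is indeed the best response regardless of what the others do.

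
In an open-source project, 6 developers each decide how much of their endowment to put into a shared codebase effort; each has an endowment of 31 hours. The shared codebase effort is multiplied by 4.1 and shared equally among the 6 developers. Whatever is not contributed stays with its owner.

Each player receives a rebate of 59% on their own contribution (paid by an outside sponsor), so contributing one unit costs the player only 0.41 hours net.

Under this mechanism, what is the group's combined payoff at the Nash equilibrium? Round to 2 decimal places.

Under the mechanism each unit contributed yields (4.1/6) / 0.41 = 1.6667 back to its contributor per unit of net cost, which exceeds 1, making full contribution the dominant choice for everyone.
So the Nash equilibrium is full contribution by all 6; the group earns 6 × (31 × 0.59 + 4.1 × 31) = 872.34.

872.34 hours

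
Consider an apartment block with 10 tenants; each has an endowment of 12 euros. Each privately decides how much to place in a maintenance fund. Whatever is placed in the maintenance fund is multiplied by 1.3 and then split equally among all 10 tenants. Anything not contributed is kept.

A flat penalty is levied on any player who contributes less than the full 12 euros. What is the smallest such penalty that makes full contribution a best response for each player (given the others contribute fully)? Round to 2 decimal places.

Given the others contribute fully, the best deviation is to contribute 0 (any partial contribution still incurs the fine and gives up units whose private return 0.1300 is below 1).
Deviating from 12 to 0 saves 12 euros but forfeits the deviator's share of the drop in the maintenance fund: 1.3/10 × 12 = 1.56.
So the deviation gain is 12 − 1.56 = 10.44, and the fine must be at least 10.44 euros to wipe it out.

10.44 euros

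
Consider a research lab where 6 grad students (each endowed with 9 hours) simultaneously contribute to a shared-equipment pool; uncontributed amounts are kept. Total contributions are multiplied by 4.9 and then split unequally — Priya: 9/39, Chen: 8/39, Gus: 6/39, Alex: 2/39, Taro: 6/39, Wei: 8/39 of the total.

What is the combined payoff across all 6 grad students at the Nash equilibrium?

159.30 hours

Each unit j contributes comes back to j as 4.9 × (j's share), so j prefers to contribute only if that share exceeds 1/4.9 = 0.2041; otherwise keeping the unit dominates.
Priya, Chen and Wei clear that bar, contributing 9 each; the remaining 3 contribute 0. Total contributed: 27.
The shared-equipment pool pays out 4.9 × 27 = 132.30 in total (split across the unequal shares, but the aggregate is all that matters for the group sum).
The 3 free-riders keep 9 each, adding 27. Group total = 27 + 132.30 = 159.30.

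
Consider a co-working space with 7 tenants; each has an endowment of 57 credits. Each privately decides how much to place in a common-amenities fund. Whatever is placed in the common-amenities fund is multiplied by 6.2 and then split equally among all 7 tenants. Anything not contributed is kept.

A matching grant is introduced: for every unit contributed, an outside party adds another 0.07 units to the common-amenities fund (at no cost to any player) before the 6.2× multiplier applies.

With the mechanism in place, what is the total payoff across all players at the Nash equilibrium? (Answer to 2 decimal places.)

The effective private return is 6.2 × 1.07 / 7 = 0.9477, which is still under 1, so the mechanism doesn't change anyone's dominant strategy: zero contribution.
At the Nash equilibrium no one contributes; group total payoff = 7 × 57 = 399.

399.00 credits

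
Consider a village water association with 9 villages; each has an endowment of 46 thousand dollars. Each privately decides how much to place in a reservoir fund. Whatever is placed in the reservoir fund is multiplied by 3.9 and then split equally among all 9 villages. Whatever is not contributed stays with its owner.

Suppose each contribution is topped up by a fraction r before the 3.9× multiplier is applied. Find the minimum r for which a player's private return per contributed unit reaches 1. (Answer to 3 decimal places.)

1.308

With matching at rate r, one contributed unit becomes (1 + r) in the reservoir fund and returns 3.9 × (1 + r) / 9 to the contributor.
Setting this equal to 1: 1 + r = 9/3.9 = 2.3077.
So the minimum matching rate is r = 2.3077 − 1 = 1.308.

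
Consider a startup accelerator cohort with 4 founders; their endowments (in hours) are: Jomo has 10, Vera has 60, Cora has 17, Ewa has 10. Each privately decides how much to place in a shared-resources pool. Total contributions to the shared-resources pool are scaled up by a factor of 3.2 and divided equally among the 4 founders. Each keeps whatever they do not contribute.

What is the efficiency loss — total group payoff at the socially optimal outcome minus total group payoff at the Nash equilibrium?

213.40 hours

The private return per contributed unit is 3.2/4 = 0.8000 < 1 for every player regardless of endowment, so the Nash equilibrium is zero contribution and the group total is Σ E_j = 10 + 60 + 17 + 10 = 97.
Each contributed unit returns 3.200 to the group, so the social optimum is full contribution by everyone: group total = 3.200 × 97 = 310.40.
Efficiency loss = (3.200 − 1) × 97 = 213.40.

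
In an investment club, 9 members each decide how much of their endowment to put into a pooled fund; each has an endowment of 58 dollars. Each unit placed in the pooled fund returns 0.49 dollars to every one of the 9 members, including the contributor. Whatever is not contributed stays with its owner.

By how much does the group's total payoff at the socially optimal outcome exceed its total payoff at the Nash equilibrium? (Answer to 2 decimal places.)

1780.02 dollars

The private return per contributed unit is 0.49 < 1, so contributing 0 is dominant for every player. At the Nash equilibrium everyone keeps their 58, and the group total is 9 × 58 = 522.
Each contributed unit returns 4.410 to the group as a whole (0.49 to each of 9 players), which exceeds 1, so the social optimum is full contribution: group total = 4.410 × 522 = 2302.02.
Efficiency loss = 2302.02 − 522 = 1780.02.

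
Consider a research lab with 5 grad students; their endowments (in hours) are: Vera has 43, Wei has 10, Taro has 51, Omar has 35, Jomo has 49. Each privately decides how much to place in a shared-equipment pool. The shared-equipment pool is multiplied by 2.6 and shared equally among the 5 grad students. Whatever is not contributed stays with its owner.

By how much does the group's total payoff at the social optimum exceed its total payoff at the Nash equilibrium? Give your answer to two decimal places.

300.80 hours

The private return per contributed unit is 2.6/5 = 0.5200 < 1 for every player regardless of endowment, so the Nash equilibrium is zero contribution and the group total is Σ E_j = 43 + 10 + 51 + 35 + 49 = 188.
Each contributed unit returns 2.600 to the group, so the social optimum is full contribution by everyone: group total = 2.600 × 188 = 488.80.
Efficiency loss = (2.600 − 1) × 188 = 300.80.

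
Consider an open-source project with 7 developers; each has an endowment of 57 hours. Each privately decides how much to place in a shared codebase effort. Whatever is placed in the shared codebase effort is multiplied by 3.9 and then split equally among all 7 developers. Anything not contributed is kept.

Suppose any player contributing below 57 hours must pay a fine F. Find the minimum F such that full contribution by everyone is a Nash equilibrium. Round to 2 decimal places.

25.24 hours

Given the others contribute fully, the best deviation is to contribute 0 (any partial contribution still incurs the fine and gives up units whose private return 0.5571 is below 1).
Deviating from 57 to 0 saves 57 hours but forfeits the deviator's share of the drop in the shared codebase effort: 3.9/7 × 57 = 31.76.
So the deviation gain is 57 − 31.76 = 25.24, and the fine must be at least 25.24 hours to wipe it out.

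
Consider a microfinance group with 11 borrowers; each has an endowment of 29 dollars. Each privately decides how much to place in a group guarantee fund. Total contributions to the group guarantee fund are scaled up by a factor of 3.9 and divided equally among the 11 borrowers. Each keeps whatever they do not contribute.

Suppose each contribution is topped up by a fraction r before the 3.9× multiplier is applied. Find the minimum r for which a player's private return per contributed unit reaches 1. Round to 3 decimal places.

1.821

With matching at rate r, one contributed unit becomes (1 + r) in the group guarantee fund and returns 3.9 × (1 + r) / 11 to the contributor.
Setting this equal to 1: 1 + r = 11/3.9 = 2.8205.
So the minimum matching rate is r = 2.8205 − 1 = 1.821.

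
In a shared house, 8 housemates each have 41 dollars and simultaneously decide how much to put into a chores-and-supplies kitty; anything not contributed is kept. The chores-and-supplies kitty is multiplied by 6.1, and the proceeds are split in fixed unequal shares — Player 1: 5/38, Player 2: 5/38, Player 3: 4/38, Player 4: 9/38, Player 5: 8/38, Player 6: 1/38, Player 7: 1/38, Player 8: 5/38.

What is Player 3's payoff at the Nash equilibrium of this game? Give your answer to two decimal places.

Player j's private return per contributed unit is 6.1 × (j's share). Contributing is weakly dominant for j when that share is at least 1/6.1 = 0.1639, and contributing 0 is dominant otherwise.
Player 4 and Player 5 clear that bar, contributing 41 each; the remaining 6 contribute 0. Total contributed: 82.
Player 3 keeps 41 and receives 6.1 × 82 × 4/38 = 52.65 from the chores-and-supplies kitty, for a payoff of 93.65.

93.65 dollars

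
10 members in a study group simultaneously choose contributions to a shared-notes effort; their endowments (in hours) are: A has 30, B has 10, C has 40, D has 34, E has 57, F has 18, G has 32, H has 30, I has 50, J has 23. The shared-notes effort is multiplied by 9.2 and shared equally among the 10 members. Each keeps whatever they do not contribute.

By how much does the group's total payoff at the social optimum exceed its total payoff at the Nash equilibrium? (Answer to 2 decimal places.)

2656.80 hours

The private return per contributed unit is 9.2/10 = 0.9200 < 1 for every player regardless of endowment, so the Nash equilibrium is zero contribution and the group total is Σ E_j = 30 + 10 + 40 + 34 + 57 + 18 + 32 + 30 + 50 + 23 = 324.
Each contributed unit returns 9.200 to the group, so the social optimum is full contribution by everyone: group total = 9.200 × 324 = 2980.80.
Efficiency loss = (9.200 − 1) × 324 = 2656.80.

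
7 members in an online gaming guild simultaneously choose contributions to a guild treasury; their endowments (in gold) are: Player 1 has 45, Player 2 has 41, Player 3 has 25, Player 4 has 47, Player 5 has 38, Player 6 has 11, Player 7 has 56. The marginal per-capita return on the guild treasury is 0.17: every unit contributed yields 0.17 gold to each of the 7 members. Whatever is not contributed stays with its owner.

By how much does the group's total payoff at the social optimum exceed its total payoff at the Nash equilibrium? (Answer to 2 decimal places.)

The private return per contributed unit is 0.17 < 1 for everyone, so the Nash equilibrium is zero contribution and the group total is Σ E_j = 45 + 41 + 25 + 47 + 38 + 11 + 56 = 263.
Each contributed unit returns 1.190 to the group, so the social optimum is full contribution by everyone: group total = 1.190 × 263 = 312.97.
Efficiency loss = (1.190 − 1) × 263 = 49.97.

49.97 gold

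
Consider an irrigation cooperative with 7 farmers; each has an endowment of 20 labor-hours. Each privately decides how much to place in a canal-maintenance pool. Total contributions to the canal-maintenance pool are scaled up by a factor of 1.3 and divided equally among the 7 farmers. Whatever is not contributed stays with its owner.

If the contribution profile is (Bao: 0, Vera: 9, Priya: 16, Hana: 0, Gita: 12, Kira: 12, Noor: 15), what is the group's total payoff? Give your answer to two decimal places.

159.20 labor-hours

Total contributed: 0 + 9 + 16 + 0 + 12 + 12 + 15 = 64; total kept: 7 × 20 − 64 = 76.
The canal-maintenance pool pays out 1.3 × 64 = 83.20 in aggregate.
Group total = 76 + 83.20 = 159.20.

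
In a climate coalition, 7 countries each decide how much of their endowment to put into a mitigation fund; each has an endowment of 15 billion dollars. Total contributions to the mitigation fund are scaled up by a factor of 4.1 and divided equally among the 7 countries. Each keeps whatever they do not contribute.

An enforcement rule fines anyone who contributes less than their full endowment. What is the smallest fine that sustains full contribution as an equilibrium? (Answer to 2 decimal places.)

6.21 billion dollars

Given the others contribute fully, the best deviation is to contribute 0 (any partial contribution still incurs the fine and gives up units whose private return 0.5857 is below 1).
Deviating from 15 to 0 saves 15 billion dollars but forfeits the deviator's share of the drop in the mitigation fund: 4.1/7 × 15 = 8.79.
So the deviation gain is 15 − 8.79 = 6.21, and the fine must be at least 6.21 billion dollars to wipe it out.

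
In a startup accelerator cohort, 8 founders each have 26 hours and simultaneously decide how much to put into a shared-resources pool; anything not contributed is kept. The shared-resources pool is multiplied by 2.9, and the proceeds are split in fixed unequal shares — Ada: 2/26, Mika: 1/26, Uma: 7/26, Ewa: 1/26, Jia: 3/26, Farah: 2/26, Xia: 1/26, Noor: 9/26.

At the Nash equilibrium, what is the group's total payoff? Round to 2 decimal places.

257.40 hours

Each unit j contributes comes back to j as 2.9 × (j's share), so j prefers to contribute only if that share exceeds 1/2.9 = 0.3448; otherwise keeping the unit dominates.
Only Noor (9/26) clears that bar, contributing 26; the remaining 7 contribute 0. Total contributed: 26.
The shared-resources pool pays out 2.9 × 26 = 75.40 in total (split across the unequal shares, but the aggregate is all that matters for the group sum).
The 7 free-riders keep 26 each, adding 182. Group total = 182 + 75.40 = 257.40.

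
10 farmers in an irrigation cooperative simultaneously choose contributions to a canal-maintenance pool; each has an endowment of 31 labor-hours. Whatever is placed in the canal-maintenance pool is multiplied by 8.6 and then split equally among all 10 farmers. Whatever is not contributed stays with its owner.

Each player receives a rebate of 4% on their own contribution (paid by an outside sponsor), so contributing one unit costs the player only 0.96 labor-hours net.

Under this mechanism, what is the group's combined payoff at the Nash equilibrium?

310.00 labor-hours

Even with the mechanism, each unit contributed returns only (8.6/10) / 0.96 = 0.8958 per unit of net cost, so contributing nothing is still dominant.
At the Nash equilibrium no one contributes; group total payoff = 10 × 31 = 310.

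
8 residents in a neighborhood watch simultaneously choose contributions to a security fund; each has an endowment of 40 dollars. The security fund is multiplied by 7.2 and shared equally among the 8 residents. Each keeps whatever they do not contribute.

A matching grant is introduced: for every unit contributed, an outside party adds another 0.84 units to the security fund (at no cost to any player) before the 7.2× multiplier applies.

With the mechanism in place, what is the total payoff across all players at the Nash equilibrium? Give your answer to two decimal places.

4239.36 dollars

The effective private return per unit is now 7.2 × 1.84 / 8 = 1.6560 > 1, so every player's dominant strategy flips to full contribution.
At the Nash equilibrium everyone contributes 40. Group total payoff = 7.2 × 1.84 × 320 = 4239.36.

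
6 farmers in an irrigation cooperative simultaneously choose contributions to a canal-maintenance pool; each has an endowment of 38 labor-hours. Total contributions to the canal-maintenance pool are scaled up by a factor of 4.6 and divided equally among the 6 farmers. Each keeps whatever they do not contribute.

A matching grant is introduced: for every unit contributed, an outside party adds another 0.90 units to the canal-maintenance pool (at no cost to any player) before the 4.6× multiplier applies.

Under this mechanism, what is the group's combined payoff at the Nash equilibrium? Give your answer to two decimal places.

With the mechanism, a contributed unit returns 4.6 × 1.90 / 6 = 1.4567 per unit of net cost to the contributor — now above 1 — so contributing fully is weakly dominant for every player.
At the Nash equilibrium everyone contributes 38. Group total payoff = 4.6 × 1.90 × 228 = 1992.72.

1992.72 labor-hours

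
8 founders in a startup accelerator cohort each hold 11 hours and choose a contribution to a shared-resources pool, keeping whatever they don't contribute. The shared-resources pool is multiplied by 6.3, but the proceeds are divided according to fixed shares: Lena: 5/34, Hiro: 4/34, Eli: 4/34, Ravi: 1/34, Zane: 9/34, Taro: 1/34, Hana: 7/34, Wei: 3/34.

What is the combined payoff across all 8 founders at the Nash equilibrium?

A player with share s gets back 6.3·s per unit contributed, so full contribution is dominant for anyone with s > 1/6.3 = 0.1587 and zero contribution is dominant for anyone below.
Zane and Hana are above the threshold, contributing 11 each; the remaining 6 contribute 0. Total contributed: 22.
The shared-resources pool pays out 6.3 × 22 = 138.60 in total (split across the unequal shares, but the aggregate is all that matters for the group sum).
The 6 free-riders keep 11 each, adding 66. Group total = 66 + 138.60 = 204.60.

204.60 hours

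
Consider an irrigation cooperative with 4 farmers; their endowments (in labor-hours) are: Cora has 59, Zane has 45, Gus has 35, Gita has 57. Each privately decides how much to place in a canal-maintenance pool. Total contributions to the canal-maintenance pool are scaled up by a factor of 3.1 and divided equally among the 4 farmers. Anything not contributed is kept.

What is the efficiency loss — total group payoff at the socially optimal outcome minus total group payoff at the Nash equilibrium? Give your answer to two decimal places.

411.60 labor-hours

The private return per contributed unit is 3.1/4 = 0.7750 < 1 for every player regardless of endowment, so the Nash equilibrium is zero contribution and the group total is Σ E_j = 59 + 45 + 35 + 57 = 196.
Each contributed unit returns 3.100 to the group, so the social optimum is full contribution by everyone: group total = 3.100 × 196 = 607.60.
Efficiency loss = (3.100 − 1) × 196 = 411.60.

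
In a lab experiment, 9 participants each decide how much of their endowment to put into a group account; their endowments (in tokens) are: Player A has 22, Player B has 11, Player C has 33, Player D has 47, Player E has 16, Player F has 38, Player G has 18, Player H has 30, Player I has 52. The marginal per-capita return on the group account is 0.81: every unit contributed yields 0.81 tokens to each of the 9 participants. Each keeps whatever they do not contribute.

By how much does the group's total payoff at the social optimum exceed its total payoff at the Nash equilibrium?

The private return per contributed unit is 0.81 < 1 for everyone, so the Nash equilibrium is zero contribution and the group total is Σ E_j = 22 + 11 + 33 + 47 + 16 + 38 + 18 + 30 + 52 = 267.
Each contributed unit returns 7.290 to the group, so the social optimum is full contribution by everyone: group total = 7.290 × 267 = 1946.43.
Efficiency loss = (7.290 − 1) × 267 = 1679.43.

1679.43 tokens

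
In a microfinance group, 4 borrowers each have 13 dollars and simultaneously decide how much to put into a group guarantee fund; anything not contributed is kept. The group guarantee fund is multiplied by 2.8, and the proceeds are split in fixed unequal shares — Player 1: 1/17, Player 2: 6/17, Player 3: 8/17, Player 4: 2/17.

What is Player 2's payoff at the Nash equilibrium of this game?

25.85 dollars

For player j, contributing a unit is worthwhile iff 2.8 × (j's share) ≥ 1, i.e. iff j's share is at least 0.3571.
Player 3 alone (share 8/17) is above the threshold, contributing 13; the remaining 3 contribute 0. Total contributed: 13.
Player 2 keeps 13 and receives 2.8 × 13 × 6/17 = 12.85 from the group guarantee fund, for a payoff of 25.85.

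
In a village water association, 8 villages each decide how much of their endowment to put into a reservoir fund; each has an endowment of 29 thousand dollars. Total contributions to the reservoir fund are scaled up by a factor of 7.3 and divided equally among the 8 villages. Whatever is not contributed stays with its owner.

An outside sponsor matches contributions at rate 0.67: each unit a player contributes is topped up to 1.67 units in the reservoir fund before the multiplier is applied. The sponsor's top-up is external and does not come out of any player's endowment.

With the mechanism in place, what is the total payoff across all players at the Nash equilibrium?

2828.31 thousand dollars

The effective private return per unit is now 7.3 × 1.67 / 8 = 1.5239 > 1, so every player's dominant strategy flips to full contribution.
So the Nash equilibrium is full contribution by all 8; the group earns 7.3 × 1.67 × 232 = 2828.31.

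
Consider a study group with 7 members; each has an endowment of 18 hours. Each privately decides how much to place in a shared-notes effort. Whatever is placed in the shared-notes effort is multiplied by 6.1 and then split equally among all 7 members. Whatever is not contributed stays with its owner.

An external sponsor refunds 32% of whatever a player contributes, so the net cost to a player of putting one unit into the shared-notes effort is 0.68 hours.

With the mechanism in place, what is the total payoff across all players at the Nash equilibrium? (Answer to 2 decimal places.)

Under the mechanism each unit contributed yields (6.1/7) / 0.68 = 1.2815 back to its contributor per unit of net cost, which exceeds 1, making full contribution the dominant choice for everyone.
So the Nash equilibrium is full contribution by all 7; the group earns 7 × (18 × 0.32 + 6.1 × 18) = 808.92.

808.92 hours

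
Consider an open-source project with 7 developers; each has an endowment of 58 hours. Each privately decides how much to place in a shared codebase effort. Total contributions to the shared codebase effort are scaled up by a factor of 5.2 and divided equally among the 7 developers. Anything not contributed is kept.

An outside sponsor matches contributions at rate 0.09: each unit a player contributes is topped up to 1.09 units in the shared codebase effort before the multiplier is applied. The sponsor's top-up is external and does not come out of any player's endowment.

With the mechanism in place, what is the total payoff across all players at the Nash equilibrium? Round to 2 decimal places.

406.00 hours

With the mechanism, a contributed unit returns 5.2 × 1.09 / 7 = 0.8097 per unit of net cost — still below 1 — so contributing 0 remains dominant for every player.
At the Nash equilibrium no one contributes; group total payoff = 7 × 58 = 406.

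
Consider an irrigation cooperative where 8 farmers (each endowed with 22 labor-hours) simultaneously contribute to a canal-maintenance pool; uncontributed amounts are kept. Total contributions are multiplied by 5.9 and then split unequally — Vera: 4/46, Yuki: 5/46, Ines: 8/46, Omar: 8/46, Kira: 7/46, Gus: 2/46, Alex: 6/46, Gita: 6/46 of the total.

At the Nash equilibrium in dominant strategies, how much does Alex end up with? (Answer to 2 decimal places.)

55.86 labor-hours

Player j's private return per contributed unit is 5.9 × (j's share). Contributing is weakly dominant for j when that share is at least 1/5.9 = 0.1695, and contributing 0 is dominant otherwise.
Ines and Omar are above the threshold, contributing 22 each; the remaining 6 contribute 0. Total contributed: 44.
Alex keeps 22 and receives 5.9 × 44 × 6/46 = 33.86 from the canal-maintenance pool, for a payoff of 55.86.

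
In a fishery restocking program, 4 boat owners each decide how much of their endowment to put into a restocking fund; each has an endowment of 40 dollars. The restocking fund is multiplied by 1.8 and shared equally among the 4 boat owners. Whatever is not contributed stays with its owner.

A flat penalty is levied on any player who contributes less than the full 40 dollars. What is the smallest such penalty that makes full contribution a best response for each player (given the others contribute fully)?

Given the others contribute fully, the best deviation is to contribute 0 (any partial contribution still incurs the fine and gives up units whose private return 0.4500 is below 1).
Deviating from 40 to 0 saves 40 dollars but forfeits the deviator's share of the drop in the restocking fund: 1.8/4 × 40 = 18.00.
So the deviation gain is 40 − 18.00 = 22.00, and the fine must be at least 22.00 dollars to wipe it out.

22.00 dollars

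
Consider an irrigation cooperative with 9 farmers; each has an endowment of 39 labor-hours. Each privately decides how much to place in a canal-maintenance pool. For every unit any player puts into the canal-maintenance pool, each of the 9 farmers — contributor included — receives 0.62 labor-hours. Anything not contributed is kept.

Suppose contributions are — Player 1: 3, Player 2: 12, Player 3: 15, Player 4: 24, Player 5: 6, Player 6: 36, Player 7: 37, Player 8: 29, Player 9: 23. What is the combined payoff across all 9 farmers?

Total contributed: 3 + 12 + 15 + 24 + 6 + 36 + 37 + 29 + 23 = 185; total kept: 9 × 39 − 185 = 166.
The canal-maintenance pool pays out 0.62 × 9 × 185 = 1032.30 in aggregate.
Group total = 166 + 1032.30 = 1198.30.

1198.30 labor-hours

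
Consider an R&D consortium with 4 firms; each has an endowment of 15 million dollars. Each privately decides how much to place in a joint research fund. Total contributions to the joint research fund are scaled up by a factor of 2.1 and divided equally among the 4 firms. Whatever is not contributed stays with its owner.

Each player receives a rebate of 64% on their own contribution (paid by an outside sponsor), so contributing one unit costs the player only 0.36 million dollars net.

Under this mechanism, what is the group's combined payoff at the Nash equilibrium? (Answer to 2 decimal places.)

With the mechanism, a contributed unit returns (2.1/4) / 0.36 = 1.4583 per unit of net cost to the contributor — now above 1 — so contributing fully is weakly dominant for every player.
At the Nash equilibrium everyone contributes 15. Group total payoff = 4 × (15 × 0.64 + 2.1 × 15) = 164.40.

164.40 million dollars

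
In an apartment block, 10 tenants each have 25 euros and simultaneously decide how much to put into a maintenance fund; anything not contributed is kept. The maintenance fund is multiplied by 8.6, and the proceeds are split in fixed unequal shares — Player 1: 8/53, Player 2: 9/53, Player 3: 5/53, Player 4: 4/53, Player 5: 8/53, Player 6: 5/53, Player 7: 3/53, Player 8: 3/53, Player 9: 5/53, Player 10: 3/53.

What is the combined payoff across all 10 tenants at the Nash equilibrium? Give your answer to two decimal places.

Player j's private return per contributed unit is 8.6 × (j's share). Contributing is weakly dominant for j when that share is at least 1/8.6 = 0.1163, and contributing 0 is dominant otherwise.
Player 1, Player 2 and Player 5 are above the threshold, contributing 25 each; the remaining 7 contribute 0. Total contributed: 75.
The maintenance fund pays out 8.6 × 75 = 645.00 in total (split across the unequal shares, but the aggregate is all that matters for the group sum).
The 7 free-riders keep 25 each, adding 175. Group total = 175 + 645.00 = 820.00.

820.00 euros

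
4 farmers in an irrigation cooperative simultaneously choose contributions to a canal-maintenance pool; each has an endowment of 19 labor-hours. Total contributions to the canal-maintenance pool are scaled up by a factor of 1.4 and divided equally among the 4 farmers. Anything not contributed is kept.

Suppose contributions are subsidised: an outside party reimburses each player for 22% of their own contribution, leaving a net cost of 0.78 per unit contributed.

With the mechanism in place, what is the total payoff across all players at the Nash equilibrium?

The effective private return is (1.4/4) / 0.78 = 0.4487, which is still under 1, so the mechanism doesn't change anyone's dominant strategy: zero contribution.
At the Nash equilibrium no one contributes; group total payoff = 4 × 19 = 76.

76.00 labor-hours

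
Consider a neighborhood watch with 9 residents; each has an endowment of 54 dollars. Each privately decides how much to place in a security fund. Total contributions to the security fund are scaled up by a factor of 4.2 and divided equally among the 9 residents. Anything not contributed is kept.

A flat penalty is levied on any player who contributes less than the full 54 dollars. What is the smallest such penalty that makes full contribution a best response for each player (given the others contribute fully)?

28.80 dollars

Given the others contribute fully, the best deviation is to contribute 0 (any partial contribution still incurs the fine and gives up units whose private return 0.4667 is below 1).
Deviating from 54 to 0 saves 54 dollars but forfeits the deviator's share of the drop in the security fund: 4.2/9 × 54 = 25.20.
So the deviation gain is 54 − 25.20 = 28.80, and the fine must be at least 28.80 dollars to wipe it out.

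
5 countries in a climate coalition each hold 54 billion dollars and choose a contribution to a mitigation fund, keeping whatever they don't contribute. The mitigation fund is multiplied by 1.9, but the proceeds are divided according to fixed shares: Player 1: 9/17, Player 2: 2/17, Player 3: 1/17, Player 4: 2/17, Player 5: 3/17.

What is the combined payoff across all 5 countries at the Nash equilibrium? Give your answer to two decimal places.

318.60 billion dollars

For player j, contributing a unit is worthwhile iff 1.9 × (j's share) ≥ 1, i.e. iff j's share is at least 0.5263.
The only share above 0.5263 is Player 1's 9/17, contributing 54; the remaining 4 contribute 0. Total contributed: 54.
The mitigation fund pays out 1.9 × 54 = 102.60 in total (split across the unequal shares, but the aggregate is all that matters for the group sum).
The 4 free-riders keep 54 each, adding 216. Group total = 216 + 102.60 = 318.60.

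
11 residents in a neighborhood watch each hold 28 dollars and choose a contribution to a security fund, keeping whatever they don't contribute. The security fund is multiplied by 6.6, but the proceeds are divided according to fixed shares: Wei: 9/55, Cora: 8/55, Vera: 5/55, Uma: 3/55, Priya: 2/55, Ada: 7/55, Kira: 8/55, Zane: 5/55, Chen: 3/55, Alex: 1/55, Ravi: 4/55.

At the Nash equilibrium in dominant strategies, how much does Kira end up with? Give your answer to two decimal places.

54.88 dollars

Player j's private return per contributed unit is 6.6 × (j's share). Contributing is weakly dominant for j when that share is at least 1/6.6 = 0.1515, and contributing 0 is dominant otherwise.
Only Wei (9/55) clears that bar, contributing 28; the remaining 10 contribute 0. Total contributed: 28.
Kira keeps 28 and receives 6.6 × 28 × 8/55 = 26.88 from the security fund, for a payoff of 54.88.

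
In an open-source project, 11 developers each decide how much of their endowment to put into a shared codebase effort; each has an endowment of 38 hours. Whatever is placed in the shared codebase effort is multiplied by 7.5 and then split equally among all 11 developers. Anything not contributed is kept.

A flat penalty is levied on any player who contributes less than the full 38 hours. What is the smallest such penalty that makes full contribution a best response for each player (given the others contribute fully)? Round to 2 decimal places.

Given the others contribute fully, the best deviation is to contribute 0 (any partial contribution still incurs the fine and gives up units whose private return 0.6818 is below 1).
Deviating from 38 to 0 saves 38 hours but forfeits the deviator's share of the drop in the shared codebase effort: 7.5/11 × 38 = 25.91.
So the deviation gain is 38 − 25.91 = 12.09, and the fine must be at least 12.09 hours to wipe it out.

12.09 hours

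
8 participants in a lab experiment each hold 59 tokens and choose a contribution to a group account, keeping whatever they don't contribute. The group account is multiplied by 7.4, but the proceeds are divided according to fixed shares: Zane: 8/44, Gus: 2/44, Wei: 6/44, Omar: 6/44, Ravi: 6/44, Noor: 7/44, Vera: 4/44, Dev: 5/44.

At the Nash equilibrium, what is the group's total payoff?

For player j, contributing a unit is worthwhile iff 7.4 × (j's share) ≥ 1, i.e. iff j's share is at least 0.1351.
Zane, Wei, Omar, Ravi and Noor clear that bar, contributing 59 each; the remaining 3 contribute 0. Total contributed: 295.
The group account pays out 7.4 × 295 = 2183.00 in total (split across the unequal shares, but the aggregate is all that matters for the group sum).
The 3 free-riders keep 59 each, adding 177. Group total = 177 + 2183.00 = 2360.00.

2360.00 tokens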